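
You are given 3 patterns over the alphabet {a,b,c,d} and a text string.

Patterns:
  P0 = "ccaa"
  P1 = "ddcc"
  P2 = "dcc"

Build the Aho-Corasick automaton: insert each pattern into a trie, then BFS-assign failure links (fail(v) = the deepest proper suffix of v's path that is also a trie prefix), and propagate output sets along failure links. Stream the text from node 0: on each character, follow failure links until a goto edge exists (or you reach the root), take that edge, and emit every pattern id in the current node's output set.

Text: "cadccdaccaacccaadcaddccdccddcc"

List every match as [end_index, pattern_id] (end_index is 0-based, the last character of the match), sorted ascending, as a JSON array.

Build:
Trie nodes:
  0='ε' goto c→1 d→5
  1='c' goto c→2
  2='cc' goto a→3
  3='cca' goto a→4
  4='ccaa' goto ·  ←P0
  5='d' goto c→9 d→6
  6='dd' goto c→7
  7='ddc' goto c→8
  8='ddcc' goto ·  ←P1
  9='dc' goto c→10
  10='dcc' goto ·  ←P2

BFS fail/out derivation:
  fail(1) 'c': from fail(0)=0 chase 'c': 0 ⇒ 0;  out=∅∪out(0)=∅
  fail(5) 'd': from fail(0)=0 chase 'd': 0 ⇒ 0;  out=∅∪out(0)=∅
  fail(2) 'cc': from fail(1)=0 chase 'c': 0 ⇒ 1;  out=∅∪out(1)=∅
  fail(6) 'dd': from fail(5)=0 chase 'd': 0 ⇒ 5;  out=∅∪out(5)=∅
  fail(9) 'dc': from fail(5)=0 chase 'c': 0 ⇒ 1;  out=∅∪out(1)=∅
  fail(3) 'cca': from fail(2)=1 chase 'a': 1→0 ⇒ 0;  out=∅∪out(0)=∅
  fail(7) 'ddc': from fail(6)=5 chase 'c': 5 ⇒ 9;  out=∅∪out(9)=∅
  fail(10) 'dcc': from fail(9)=1 chase 'c': 1 ⇒ 2;  out={2}∪out(2)={2}
  fail(4) 'ccaa': from fail(3)=0 chase 'a': 0 ⇒ 0;  out={0}∪out(0)={0}
  fail(8) 'ddcc': from fail(7)=9 chase 'c': 9 ⇒ 10;  out={1}∪out(10)={1,2}

Text stream:
i=0 'c': node 0→1
i=1 'a': node 1→0 ·f
i=2 'd': node 0→5
i=3 'c': node 5→9
i=4 'c': node 9→10  emit P2@[2:4]
i=5 'd': node 10→5 ·f
i=6 'a': node 5→0 ·f
i=7 'c': node 0→1
i=8 'c': node 1→2
i=9 'a': node 2→3
i=10 'a': node 3→4  emit P0@[7:10]
i=11 'c': node 4→1 ·f
i=12 'c': node 1→2
i=13 'c': node 2→2 ·f
i=14 'a': node 2→3
i=15 'a': node 3→4  emit P0@[12:15]
i=16 'd': node 4→5 ·f
i=17 'c': node 5→9
i=18 'a': node 9→0 ·f
i=19 'd': node 0→5
i=20 'd': node 5→6
i=21 'c': node 6→7
i=22 'c': node 7→8  emit P1@[19:22],P2@[20:22]
i=23 'd': node 8→5 ·f
i=24 'c': node 5→9
i=25 'c': node 9→10  emit P2@[23:25]
i=26 'd': node 10→5 ·f
i=27 'd': node 5→6
i=28 'c': node 6→7
i=29 'c': node 7→8  emit P1@[26:29],P2@[27:29]

Result: [[4,2],[10,0],[15,0],[22,1],[22,2],[25,2],[29,1],[29,2]]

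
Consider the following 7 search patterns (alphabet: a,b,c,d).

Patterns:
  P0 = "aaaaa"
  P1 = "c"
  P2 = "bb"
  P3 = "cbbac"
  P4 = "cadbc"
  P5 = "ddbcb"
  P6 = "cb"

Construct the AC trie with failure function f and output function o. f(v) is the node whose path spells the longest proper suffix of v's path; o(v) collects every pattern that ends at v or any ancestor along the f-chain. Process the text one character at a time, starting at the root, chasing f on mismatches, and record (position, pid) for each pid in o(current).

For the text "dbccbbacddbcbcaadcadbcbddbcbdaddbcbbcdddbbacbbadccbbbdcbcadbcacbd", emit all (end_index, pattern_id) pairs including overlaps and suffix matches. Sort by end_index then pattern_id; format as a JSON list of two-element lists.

Construct AC machine:
Trie nodes:
  0='ε' goto a→1 b→7 c→6 d→17
  1='a' goto a→2
  2='aa' goto a→3
  3='aaa' goto a→4
  4='aaaa' goto a→5
  5='aaaaa' goto ·  [P0 ends]
  6='c' goto a→13 b→9  [P1 ends]
  7='b' goto b→8
  8='bb' goto ·  [P2 ends]
  9='cb' goto b→10  [P6 ends]
  10='cbb' goto a→11
  11='cbba' goto c→12
  12='cbbac' goto ·  [P3 ends]
  13='ca' goto d→14
  14='cad' goto b→15
  15='cadb' goto c→16
  16='cadbc' goto ·  [P4 ends]
  17='d' goto d→18
  18='dd' goto b→19
  19='ddb' goto c→20
  20='ddbc' goto b→21
  21='ddbcb' goto ·  [P5 ends]

BFS fail/out derivation:
  n1('a'): parent n0 fail=0; on 'a' 0 → fail=0;  out ∅∪∅=∅
  n6('c'): parent n0 fail=0; on 'c' 0 → fail=0;  out {1}∪∅={1}
  n7('b'): parent n0 fail=0; on 'b' 0 → fail=0;  out ∅∪∅=∅
  n17('d'): parent n0 fail=0; on 'd' 0 → fail=0;  out ∅∪∅=∅
  n2('aa'): parent n1 fail=0; on 'a' 0 → fail=1;  out ∅∪∅=∅
  n8('bb'): parent n7 fail=0; on 'b' 0 → fail=7;  out {2}∪∅={2}
  n9('cb'): parent n6 fail=0; on 'b' 0 → fail=7;  out {6}∪∅={6}
  n13('ca'): parent n6 fail=0; on 'a' 0 → fail=1;  out ∅∪∅=∅
  n18('dd'): parent n17 fail=0; on 'd' 0 → fail=17;  out ∅∪∅=∅
  n3('aaa'): parent n2 fail=1; on 'a' 1 → fail=2;  out ∅∪∅=∅
  n10('cbb'): parent n9 fail=7; on 'b' 7 → fail=8;  out ∅∪{2}={2}
  n14('cad'): parent n13 fail=1; on 'd' 1→0 → fail=17;  out ∅∪∅=∅
  n19('ddb'): parent n18 fail=17; on 'b' 17→0 → fail=7;  out ∅∪∅=∅
  n4('aaaa'): parent n3 fail=2; on 'a' 2 → fail=3;  out ∅∪∅=∅
  n11('cbba'): parent n10 fail=8; on 'a' 8→7→0 → fail=1;  out ∅∪∅=∅
  n15('cadb'): parent n14 fail=17; on 'b' 17→0 → fail=7;  out ∅∪∅=∅
  n20('ddbc'): parent n19 fail=7; on 'c' 7→0 → fail=6;  out ∅∪{1}={1}
  n5('aaaaa'): parent n4 fail=3; on 'a' 3 → fail=4;  out {0}∪∅={0}
  n12('cbbac'): parent n11 fail=1; on 'c' 1→0 → fail=6;  out {3}∪{1}={1,3}
  n16('cadbc'): parent n15 fail=7; on 'c' 7→0 → fail=6;  out {4}∪{1}={1,4}
  n21('ddbcb'): parent n20 fail=6; on 'b' 6 → fail=9;  out {5}∪{6}={5,6}

Run:
pos 0 'd': at 17
pos 1 'b': at 7 (fail-walked)
pos 2 'c': at 6 (fail-walked)  ** P1@[2:2]
pos 3 'c': at 6 (fail-walked)  ** P1@[3:3]
pos 4 'b': at 9  ** P6@[3:4]
pos 5 'b': at 10  ** P2@[4:5]
pos 6 'a': at 11
pos 7 'c': at 12  ** P1@[7:7],P3@[3:7]
pos 8 'd': at 17 (fail-walked)
pos 9 'd': at 18
pos 10 'b': at 19
pos 11 'c': at 20  ** P1@[11:11]
pos 12 'b': at 21  ** P5@[8:12],P6@[11:12]
pos 13 'c': at 6 (fail-walked)  ** P1@[13:13]
pos 14 'a': at 13
pos 15 'a': at 2 (fail-walked)
pos 16 'd': at 17 (fail-walked)
pos 17 'c': at 6 (fail-walked)  ** P1@[17:17]
pos 18 'a': at 13
pos 19 'd': at 14
pos 20 'b': at 15
pos 21 'c': at 16  ** P1@[21:21],P4@[17:21]
pos 22 'b': at 9 (fail-walked)  ** P6@[21:22]
pos 23 'd': at 17 (fail-walked)
pos 24 'd': at 18
pos 25 'b': at 19
pos 26 'c': at 20  ** P1@[26:26]
pos 27 'b': at 21  ** P5@[23:27],P6@[26:27]
pos 28 'd': at 17 (fail-walked)
pos 29 'a': at 1 (fail-walked)
pos 30 'd': at 17 (fail-walked)
pos 31 'd': at 18
pos 32 'b': at 19
pos 33 'c': at 20  ** P1@[33:33]
pos 34 'b': at 21  ** P5@[30:34],P6@[33:34]
pos 35 'b': at 10 (fail-walked)  ** P2@[34:35]
pos 36 'c': at 6 (fail-walked)  ** P1@[36:36]
pos 37 'd': at 17 (fail-walked)
pos 38 'd': at 18
pos 39 'd': at 18 (fail-walked)
pos 40 'b': at 19
pos 41 'b': at 8 (fail-walked)  ** P2@[40:41]
pos 42 'a': at 1 (fail-walked)
pos 43 'c': at 6 (fail-walked)  ** P1@[43:43]
pos 44 'b': at 9  ** P6@[43:44]
pos 45 'b': at 10  ** P2@[44:45]
pos 46 'a': at 11
pos 47 'd': at 17 (fail-walked)
pos 48 'c': at 6 (fail-walked)  ** P1@[48:48]
pos 49 'c': at 6 (fail-walked)  ** P1@[49:49]
pos 50 'b': at 9  ** P6@[49:50]
pos 51 'b': at 10  ** P2@[50:51]
pos 52 'b': at 8 (fail-walked)  ** P2@[51:52]
pos 53 'd': at 17 (fail-walked)
pos 54 'c': at 6 (fail-walked)  ** P1@[54:54]
pos 55 'b': at 9  ** P6@[54:55]
pos 56 'c': at 6 (fail-walked)  ** P1@[56:56]
pos 57 'a': at 13
pos 58 'd': at 14
pos 59 'b': at 15
pos 60 'c': at 16  ** P1@[60:60],P4@[56:60]
pos 61 'a': at 13 (fail-walked)
pos 62 'c': at 6 (fail-walked)  ** P1@[62:62]
pos 63 'b': at 9  ** P6@[62:63]
pos 64 'd': at 17 (fail-walked)

Result: [[2,1],[3,1],[4,6],[5,2],[7,1],[7,3],[11,1],[12,5],[12,6],[13,1],[17,1],[21,1],[21,4],[22,6],[26,1],[27,5],[27,6],[33,1],[34,5],[34,6],[35,2],[36,1],[41,2],[43,1],[44,6],[45,2],[48,1],[49,1],[50,6],[51,2],[52,2],[54,1],[55,6],[56,1],[60,1],[60,4],[62,1],[63,6]]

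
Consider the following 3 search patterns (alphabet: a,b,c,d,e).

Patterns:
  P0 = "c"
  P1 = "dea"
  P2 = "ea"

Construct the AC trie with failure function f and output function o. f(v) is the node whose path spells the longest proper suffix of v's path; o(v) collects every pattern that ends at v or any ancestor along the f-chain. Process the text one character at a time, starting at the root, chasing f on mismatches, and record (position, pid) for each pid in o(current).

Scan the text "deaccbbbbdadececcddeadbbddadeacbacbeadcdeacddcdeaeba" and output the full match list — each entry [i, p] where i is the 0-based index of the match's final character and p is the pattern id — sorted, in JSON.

Build:
Trie (insert patterns):
  0='ε' goto c→1 d→2 e→5
  1='c' goto ·  [P0 ends]
  2='d' goto e→3
  3='de' goto a→4
  4='dea' goto ·  [P1 ends]
  5='e' goto a→6
  6='ea' goto ·  [P2 ends]

BFS fail/out derivation:
  n1('c'): parent n0 fail=0; on 'c' 0 → fail=0;  out {0}∪∅={0}
  n2('d'): parent n0 fail=0; on 'd' 0 → fail=0;  out ∅∪∅=∅
  n5('e'): parent n0 fail=0; on 'e' 0 → fail=0;  out ∅∪∅=∅
  n3('de'): parent n2 fail=0; on 'e' 0 → fail=5;  out ∅∪∅=∅
  n6('ea'): parent n5 fail=0; on 'a' 0 → fail=0;  out {2}∪∅={2}
  n4('dea'): parent n3 fail=5; on 'a' 5 → fail=6;  out {1}∪{2}={1,2}

Text stream:
[0] read 'd'  n0⇒n2
[1] read 'e'  n2⇒n3
[2] read 'a'  n3⇒n4  emit P1@[0:2],P2@[1:2]
[3] read 'c'  n4⇒n1 (via fail)  emit P0@[3:3]
[4] read 'c'  n1⇒n1 (via fail)  emit P0@[4:4]
[5] read 'b'  n1⇒n0 (via fail)
[6] read 'b'  n0⇒n0
[7] read 'b'  n0⇒n0
[8] read 'b'  n0⇒n0
[9] read 'd'  n0⇒n2
[10] read 'a'  n2⇒n0 (via fail)
[11] read 'd'  n0⇒n2
[12] read 'e'  n2⇒n3
[13] read 'c'  n3⇒n1 (via fail)  emit P0@[13:13]
[14] read 'e'  n1⇒n5 (via fail)
[15] read 'c'  n5⇒n1 (via fail)  emit P0@[15:15]
[16] read 'c'  n1⇒n1 (via fail)  emit P0@[16:16]
[17] read 'd'  n1⇒n2 (via fail)
[18] read 'd'  n2⇒n2 (via fail)
[19] read 'e'  n2⇒n3
[20] read 'a'  n3⇒n4  emit P1@[18:20],P2@[19:20]
[21] read 'd'  n4⇒n2 (via fail)
[22] read 'b'  n2⇒n0 (via fail)
[23] read 'b'  n0⇒n0
[24] read 'd'  n0⇒n2
[25] read 'd'  n2⇒n2 (via fail)
[26] read 'a'  n2⇒n0 (via fail)
[27] read 'd'  n0⇒n2
[28] read 'e'  n2⇒n3
[29] read 'a'  n3⇒n4  emit P1@[27:29],P2@[28:29]
[30] read 'c'  n4⇒n1 (via fail)  emit P0@[30:30]
[31] read 'b'  n1⇒n0 (via fail)
[32] read 'a'  n0⇒n0
[33] read 'c'  n0⇒n1  emit P0@[33:33]
[34] read 'b'  n1⇒n0 (via fail)
[35] read 'e'  n0⇒n5
[36] read 'a'  n5⇒n6  emit P2@[35:36]
[37] read 'd'  n6⇒n2 (via fail)
[38] read 'c'  n2⇒n1 (via fail)  emit P0@[38:38]
[39] read 'd'  n1⇒n2 (via fail)
[40] read 'e'  n2⇒n3
[41] read 'a'  n3⇒n4  emit P1@[39:41],P2@[40:41]
[42] read 'c'  n4⇒n1 (via fail)  emit P0@[42:42]
[43] read 'd'  n1⇒n2 (via fail)
[44] read 'd'  n2⇒n2 (via fail)
[45] read 'c'  n2⇒n1 (via fail)  emit P0@[45:45]
[46] read 'd'  n1⇒n2 (via fail)
[47] read 'e'  n2⇒n3
[48] read 'a'  n3⇒n4  emit P1@[46:48],P2@[47:48]
[49] read 'e'  n4⇒n5 (via fail)
[50] read 'b'  n5⇒n0 (via fail)
[51] read 'a'  n0⇒n0

Matches: [[2,1],[2,2],[3,0],[4,0],[13,0],[15,0],[16,0],[20,1],[20,2],[29,1],[29,2],[30,0],[33,0],[36,2],[38,0],[41,1],[41,2],[42,0],[45,0],[48,1],[48,2]]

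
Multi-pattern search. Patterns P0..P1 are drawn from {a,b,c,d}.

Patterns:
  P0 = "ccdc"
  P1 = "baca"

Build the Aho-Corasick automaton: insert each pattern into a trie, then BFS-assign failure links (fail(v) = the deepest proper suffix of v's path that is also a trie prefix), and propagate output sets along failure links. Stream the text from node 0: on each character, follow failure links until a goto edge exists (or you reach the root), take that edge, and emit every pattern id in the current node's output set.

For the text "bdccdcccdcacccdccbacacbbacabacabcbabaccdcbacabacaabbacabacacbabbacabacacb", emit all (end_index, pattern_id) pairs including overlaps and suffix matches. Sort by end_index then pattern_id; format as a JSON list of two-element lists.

Build automaton:
Trie nodes:
  n0 'ε': b→5 c→1
  n1 'c': c→2
  n2 'cc': d→3
  n3 'ccd': c→4
  n4 'ccdc': ·  [P0 ends]
  n5 'b': a→6
  n6 'ba': c→7
  n7 'bac': a→8
  n8 'baca': ·  [P1 ends]

Failure links (BFS by depth):
  fail(1) 'c': from fail(0)=0 chase 'c': 0 ⇒ 0;  out=∅∪out(0)=∅
  fail(5) 'b': from fail(0)=0 chase 'b': 0 ⇒ 0;  out=∅∪out(0)=∅
  fail(2) 'cc': from fail(1)=0 chase 'c': 0 ⇒ 1;  out=∅∪out(1)=∅
  fail(6) 'ba': from fail(5)=0 chase 'a': 0 ⇒ 0;  out=∅∪out(0)=∅
  fail(3) 'ccd': from fail(2)=1 chase 'd': 1→0 ⇒ 0;  out=∅∪out(0)=∅
  fail(7) 'bac': from fail(6)=0 chase 'c': 0 ⇒ 1;  out=∅∪out(1)=∅
  fail(4) 'ccdc': from fail(3)=0 chase 'c': 0 ⇒ 1;  out={0}∪out(1)={0}
  fail(8) 'baca': from fail(7)=1 chase 'a': 1→0 ⇒ 0;  out={1}∪out(0)={1}

Run:
pos 0 'b': at 5
pos 1 'd': at 0 (via fail)
pos 2 'c': at 1
pos 3 'c': at 2
pos 4 'd': at 3
pos 5 'c': at 4  ** P0@[2:5]
pos 6 'c': at 2 (via fail)
pos 7 'c': at 2 (via fail)
pos 8 'd': at 3
pos 9 'c': at 4  ** P0@[6:9]
pos 10 'a': at 0 (via fail)
pos 11 'c': at 1
pos 12 'c': at 2
pos 13 'c': at 2 (via fail)
pos 14 'd': at 3
pos 15 'c': at 4  ** P0@[12:15]
pos 16 'c': at 2 (via fail)
pos 17 'b': at 5 (via fail)
pos 18 'a': at 6
pos 19 'c': at 7
pos 20 'a': at 8  ** P1@[17:20]
pos 21 'c': at 1 (via fail)
pos 22 'b': at 5 (via fail)
pos 23 'b': at 5 (via fail)
pos 24 'a': at 6
pos 25 'c': at 7
pos 26 'a': at 8  ** P1@[23:26]
pos 27 'b': at 5 (via fail)
pos 28 'a': at 6
pos 29 'c': at 7
pos 30 'a': at 8  ** P1@[27:30]
pos 31 'b': at 5 (via fail)
pos 32 'c': at 1 (via fail)
pos 33 'b': at 5 (via fail)
pos 34 'a': at 6
pos 35 'b': at 5 (via fail)
pos 36 'a': at 6
pos 37 'c': at 7
pos 38 'c': at 2 (via fail)
pos 39 'd': at 3
pos 40 'c': at 4  ** P0@[37:40]
pos 41 'b': at 5 (via fail)
pos 42 'a': at 6
pos 43 'c': at 7
pos 44 'a': at 8  ** P1@[41:44]
pos 45 'b': at 5 (via fail)
pos 46 'a': at 6
pos 47 'c': at 7
pos 48 'a': at 8  ** P1@[45:48]
pos 49 'a': at 0 (via fail)
pos 50 'b': at 5
pos 51 'b': at 5 (via fail)
pos 52 'a': at 6
pos 53 'c': at 7
pos 54 'a': at 8  ** P1@[51:54]
pos 55 'b': at 5 (via fail)
pos 56 'a': at 6
pos 57 'c': at 7
pos 58 'a': at 8  ** P1@[55:58]
pos 59 'c': at 1 (via fail)
pos 60 'b': at 5 (via fail)
pos 61 'a': at 6
pos 62 'b': at 5 (via fail)
pos 63 'b': at 5 (via fail)
pos 64 'a': at 6
pos 65 'c': at 7
pos 66 'a': at 8  ** P1@[63:66]
pos 67 'b': at 5 (via fail)
pos 68 'a': at 6
pos 69 'c': at 7
pos 70 'a': at 8  ** P1@[67:70]
pos 71 'c': at 1 (via fail)
pos 72 'b': at 5 (via fail)

Matches: [[5,0],[9,0],[15,0],[20,1],[26,1],[30,1],[40,0],[44,1],[48,1],[54,1],[58,1],[66,1],[70,1]]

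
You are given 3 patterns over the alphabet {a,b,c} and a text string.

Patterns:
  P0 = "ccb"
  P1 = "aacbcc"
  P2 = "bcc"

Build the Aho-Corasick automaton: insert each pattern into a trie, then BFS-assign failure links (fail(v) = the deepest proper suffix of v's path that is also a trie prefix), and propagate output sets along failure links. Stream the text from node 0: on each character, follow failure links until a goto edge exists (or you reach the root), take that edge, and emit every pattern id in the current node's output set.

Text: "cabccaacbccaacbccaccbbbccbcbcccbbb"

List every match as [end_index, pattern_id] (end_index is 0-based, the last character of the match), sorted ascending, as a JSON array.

Build:
Trie nodes:
  0='ε' goto a→4 b→10 c→1
  1='c' goto c→2
  2='cc' goto b→3
  3='ccb' goto ·  ←P0
  4='a' goto a→5
  5='aa' goto c→6
  6='aac' goto b→7
  7='aacb' goto c→8
  8='aacbc' goto c→9
  9='aacbcc' goto ·  ←P1
  10='b' goto c→11
  11='bc' goto c→12
  12='bcc' goto ·  ←P2

BFS fail/out derivation:
  fail(1) 'c': from fail(0)=0 chase 'c': 0 ⇒ 0;  out=∅∪out(0)=∅
  fail(4) 'a': from fail(0)=0 chase 'a': 0 ⇒ 0;  out=∅∪out(0)=∅
  fail(10) 'b': from fail(0)=0 chase 'b': 0 ⇒ 0;  out=∅∪out(0)=∅
  fail(2) 'cc': from fail(1)=0 chase 'c': 0 ⇒ 1;  out=∅∪out(1)=∅
  fail(5) 'aa': from fail(4)=0 chase 'a': 0 ⇒ 4;  out=∅∪out(4)=∅
  fail(11) 'bc': from fail(10)=0 chase 'c': 0 ⇒ 1;  out=∅∪out(1)=∅
  fail(3) 'ccb': from fail(2)=1 chase 'b': 1→0 ⇒ 10;  out={0}∪out(10)={0}
  fail(6) 'aac': from fail(5)=4 chase 'c': 4→0 ⇒ 1;  out=∅∪out(1)=∅
  fail(12) 'bcc': from fail(11)=1 chase 'c': 1 ⇒ 2;  out={2}∪out(2)={2}
  fail(7) 'aacb': from fail(6)=1 chase 'b': 1→0 ⇒ 10;  out=∅∪out(10)=∅
  fail(8) 'aacbc': from fail(7)=10 chase 'c': 10 ⇒ 11;  out=∅∪out(11)=∅
  fail(9) 'aacbcc': from fail(8)=11 chase 'c': 11 ⇒ 12;  out={1}∪out(12)={1,2}

Scan:
i=0 'c': node 0→1
i=1 'a': node 1→4 (fail-walked)
i=2 'b': node 4→10 (fail-walked)
i=3 'c': node 10→11
i=4 'c': node 11→12  → match P2@[2:4]
i=5 'a': node 12→4 (fail-walked)
i=6 'a': node 4→5
i=7 'c': node 5→6
i=8 'b': node 6→7
i=9 'c': node 7→8
i=10 'c': node 8→9  → match P1@[5:10],P2@[8:10]
i=11 'a': node 9→4 (fail-walked)
i=12 'a': node 4→5
i=13 'c': node 5→6
i=14 'b': node 6→7
i=15 'c': node 7→8
i=16 'c': node 8→9  → match P1@[11:16],P2@[14:16]
i=17 'a': node 9→4 (fail-walked)
i=18 'c': node 4→1 (fail-walked)
i=19 'c': node 1→2
i=20 'b': node 2→3  → match P0@[18:20]
i=21 'b': node 3→10 (fail-walked)
i=22 'b': node 10→10 (fail-walked)
i=23 'c': node 10→11
i=24 'c': node 11→12  → match P2@[22:24]
i=25 'b': node 12→3 (fail-walked)  → match P0@[23:25]
i=26 'c': node 3→11 (fail-walked)
i=27 'b': node 11→10 (fail-walked)
i=28 'c': node 10→11
i=29 'c': node 11→12  → match P2@[27:29]
i=30 'c': node 12→2 (fail-walked)
i=31 'b': node 2→3  → match P0@[29:31]
i=32 'b': node 3→10 (fail-walked)
i=33 'b': node 10→10 (fail-walked)

Result: [[4,2],[10,1],[10,2],[16,1],[16,2],[20,0],[24,2],[25,0],[29,2],[31,0]]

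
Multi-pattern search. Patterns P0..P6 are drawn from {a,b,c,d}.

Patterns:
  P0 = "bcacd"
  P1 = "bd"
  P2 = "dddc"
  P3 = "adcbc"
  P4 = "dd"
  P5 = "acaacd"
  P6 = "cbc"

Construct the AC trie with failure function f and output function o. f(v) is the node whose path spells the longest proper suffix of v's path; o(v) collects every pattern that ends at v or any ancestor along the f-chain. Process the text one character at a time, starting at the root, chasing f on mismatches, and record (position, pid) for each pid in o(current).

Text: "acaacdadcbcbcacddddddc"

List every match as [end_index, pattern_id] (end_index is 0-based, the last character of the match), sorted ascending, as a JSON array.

Build:
Trie nodes:
  0='ε' goto a→11 b→1 c→21 d→7
  1='b' goto c→2 d→6
  2='bc' goto a→3
  3='bca' goto c→4
  4='bcac' goto d→5
  5='bcacd' goto ·  ←P0
  6='bd' goto ·  ←P1
  7='d' goto d→8
  8='dd' goto d→9  ←P4
  9='ddd' goto c→10
  10='dddc' goto ·  ←P2
  11='a' goto c→16 d→12
  12='ad' goto c→13
  13='adc' goto b→14
  14='adcb' goto c→15
  15='adcbc' goto ·  ←P3
  16='ac' goto a→17
  17='aca' goto a→18
  18='acaa' goto c→19
  19='acaac' goto d→20
  20='acaacd' goto ·  ←P5
  21='c' goto b→22
  22='cb' goto c→23
  23='cbc' goto ·  ←P6

BFS fail/out derivation:
  n1('b'): parent n0 fail=0; on 'b' 0 → fail=0;  out ∅∪∅=∅
  n7('d'): parent n0 fail=0; on 'd' 0 → fail=0;  out ∅∪∅=∅
  n11('a'): parent n0 fail=0; on 'a' 0 → fail=0;  out ∅∪∅=∅
  n21('c'): parent n0 fail=0; on 'c' 0 → fail=0;  out ∅∪∅=∅
  n2('bc'): parent n1 fail=0; on 'c' 0 → fail=21;  out ∅∪∅=∅
  n6('bd'): parent n1 fail=0; on 'd' 0 → fail=7;  out {1}∪∅={1}
  n8('dd'): parent n7 fail=0; on 'd' 0 → fail=7;  out {4}∪∅={4}
  n12('ad'): parent n11 fail=0; on 'd' 0 → fail=7;  out ∅∪∅=∅
  n16('ac'): parent n11 fail=0; on 'c' 0 → fail=21;  out ∅∪∅=∅
  n22('cb'): parent n21 fail=0; on 'b' 0 → fail=1;  out ∅∪∅=∅
  n3('bca'): parent n2 fail=21; on 'a' 21→0 → fail=11;  out ∅∪∅=∅
  n9('ddd'): parent n8 fail=7; on 'd' 7 → fail=8;  out ∅∪{4}={4}
  n13('adc'): parent n12 fail=7; on 'c' 7→0 → fail=21;  out ∅∪∅=∅
  n17('aca'): parent n16 fail=21; on 'a' 21→0 → fail=11;  out ∅∪∅=∅
  n23('cbc'): parent n22 fail=1; on 'c' 1 → fail=2;  out {6}∪∅={6}
  n4('bcac'): parent n3 fail=11; on 'c' 11 → fail=16;  out ∅∪∅=∅
  n10('dddc'): parent n9 fail=8; on 'c' 8→7→0 → fail=21;  out {2}∪∅={2}
  n14('adcb'): parent n13 fail=21; on 'b' 21 → fail=22;  out ∅∪∅=∅
  n18('acaa'): parent n17 fail=11; on 'a' 11→0 → fail=11;  out ∅∪∅=∅
  n5('bcacd'): parent n4 fail=16; on 'd' 16→21→0 → fail=7;  out {0}∪∅={0}
  n15('adcbc'): parent n14 fail=22; on 'c' 22 → fail=23;  out {3}∪{6}={3,6}
  n19('acaac'): parent n18 fail=11; on 'c' 11 → fail=16;  out ∅∪∅=∅
  n20('acaacd'): parent n19 fail=16; on 'd' 16→21→0 → fail=7;  out {5}∪∅={5}

Text stream:
pos 0 'a': at 11
pos 1 'c': at 16
pos 2 'a': at 17
pos 3 'a': at 18
pos 4 'c': at 19
pos 5 'd': at 20  emit P5@[0:5]
pos 6 'a': at 11 (via fail)
pos 7 'd': at 12
pos 8 'c': at 13
pos 9 'b': at 14
pos 10 'c': at 15  emit P3@[6:10],P6@[8:10]
pos 11 'b': at 22 (via fail)
pos 12 'c': at 23  emit P6@[10:12]
pos 13 'a': at 3 (via fail)
pos 14 'c': at 4
pos 15 'd': at 5  emit P0@[11:15]
pos 16 'd': at 8 (via fail)  emit P4@[15:16]
pos 17 'd': at 9  emit P4@[16:17]
pos 18 'd': at 9 (via fail)  emit P4@[17:18]
pos 19 'd': at 9 (via fail)  emit P4@[18:19]
pos 20 'd': at 9 (via fail)  emit P4@[19:20]
pos 21 'c': at 10  emit P2@[18:21]

Matches: [[5,5],[10,3],[10,6],[12,6],[15,0],[16,4],[17,4],[18,4],[19,4],[20,4],[21,2]]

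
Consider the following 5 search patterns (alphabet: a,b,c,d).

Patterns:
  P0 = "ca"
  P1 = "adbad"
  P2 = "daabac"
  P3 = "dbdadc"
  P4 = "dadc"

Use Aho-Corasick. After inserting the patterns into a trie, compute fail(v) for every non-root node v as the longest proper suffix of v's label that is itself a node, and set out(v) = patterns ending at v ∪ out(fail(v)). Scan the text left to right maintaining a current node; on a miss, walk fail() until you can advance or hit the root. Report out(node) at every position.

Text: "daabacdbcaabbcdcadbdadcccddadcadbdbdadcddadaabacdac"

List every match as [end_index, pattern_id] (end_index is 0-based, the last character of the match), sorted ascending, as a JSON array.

Build:
Trie nodes:
  n0 'ε': a→3 c→1 d→8
  n1 'c': a→2
  n2 'ca': ·  [P0 ends]
  n3 'a': d→4
  n4 'ad': b→5
  n5 'adb': a→6
  n6 'adba': d→7
  n7 'adbad': ·  [P1 ends]
  n8 'd': a→9 b→14
  n9 'da': a→10 d→19
  n10 'daa': b→11
  n11 'daab': a→12
  n12 'daaba': c→13
  n13 'daabac': ·  [P2 ends]
  n14 'db': d→15
  n15 'dbd': a→16
  n16 'dbda': d→17
  n17 'dbdad': c→18
  n18 'dbdadc': ·  [P3 ends]
  n19 'dad': c→20
  n20 'dadc': ·  [P4 ends]

BFS fail/out derivation:
  fail(1) 'c': from fail(0)=0 chase 'c': 0 ⇒ 0;  out=∅∪out(0)=∅
  fail(3) 'a': from fail(0)=0 chase 'a': 0 ⇒ 0;  out=∅∪out(0)=∅
  fail(8) 'd': from fail(0)=0 chase 'd': 0 ⇒ 0;  out=∅∪out(0)=∅
  fail(2) 'ca': from fail(1)=0 chase 'a': 0 ⇒ 3;  out={0}∪out(3)={0}
  fail(4) 'ad': from fail(3)=0 chase 'd': 0 ⇒ 8;  out=∅∪out(8)=∅
  fail(9) 'da': from fail(8)=0 chase 'a': 0 ⇒ 3;  out=∅∪out(3)=∅
  fail(14) 'db': from fail(8)=0 chase 'b': 0 ⇒ 0;  out=∅∪out(0)=∅
  fail(5) 'adb': from fail(4)=8 chase 'b': 8 ⇒ 14;  out=∅∪out(14)=∅
  fail(10) 'daa': from fail(9)=3 chase 'a': 3→0 ⇒ 3;  out=∅∪out(3)=∅
  fail(15) 'dbd': from fail(14)=0 chase 'd': 0 ⇒ 8;  out=∅∪out(8)=∅
  fail(19) 'dad': from fail(9)=3 chase 'd': 3 ⇒ 4;  out=∅∪out(4)=∅
  fail(6) 'adba': from fail(5)=14 chase 'a': 14→0 ⇒ 3;  out=∅∪out(3)=∅
  fail(11) 'daab': from fail(10)=3 chase 'b': 3→0 ⇒ 0;  out=∅∪out(0)=∅
  fail(16) 'dbda': from fail(15)=8 chase 'a': 8 ⇒ 9;  out=∅∪out(9)=∅
  fail(20) 'dadc': from fail(19)=4 chase 'c': 4→8→0 ⇒ 1;  out={4}∪out(1)={4}
  fail(7) 'adbad': from fail(6)=3 chase 'd': 3 ⇒ 4;  out={1}∪out(4)={1}
  fail(12) 'daaba': from fail(11)=0 chase 'a': 0 ⇒ 3;  out=∅∪out(3)=∅
  fail(17) 'dbdad': from fail(16)=9 chase 'd': 9 ⇒ 19;  out=∅∪out(19)=∅
  fail(13) 'daabac': from fail(12)=3 chase 'c': 3→0 ⇒ 1;  out={2}∪out(1)={2}
  fail(18) 'dbdadc': from fail(17)=19 chase 'c': 19 ⇒ 20;  out={3}∪out(20)={3,4}

Run:
i=0 'd': node 0→8
i=1 'a': node 8→9
i=2 'a': node 9→10
i=3 'b': node 10→11
i=4 'a': node 11→12
i=5 'c': node 12→13  → match P2@[0:5]
i=6 'd': node 13→8 ·f
i=7 'b': node 8→14
i=8 'c': node 14→1 ·f
i=9 'a': node 1→2  → match P0@[8:9]
i=10 'a': node 2→3 ·f
i=11 'b': node 3→0 ·f
i=12 'b': node 0→0
i=13 'c': node 0→1
i=14 'd': node 1→8 ·f
i=15 'c': node 8→1 ·f
i=16 'a': node 1→2  → match P0@[15:16]
i=17 'd': node 2→4 ·f
i=18 'b': node 4→5
i=19 'd': node 5→15 ·f
i=20 'a': node 15→16
i=21 'd': node 16→17
i=22 'c': node 17→18  → match P3@[17:22],P4@[19:22]
i=23 'c': node 18→1 ·f
i=24 'c': node 1→1 ·f
i=25 'd': node 1→8 ·f
i=26 'd': node 8→8 ·f
i=27 'a': node 8→9
i=28 'd': node 9→19
i=29 'c': node 19→20  → match P4@[26:29]
i=30 'a': node 20→2 ·f  → match P0@[29:30]
i=31 'd': node 2→4 ·f
i=32 'b': node 4→5
i=33 'd': node 5→15 ·f
i=34 'b': node 15→14 ·f
i=35 'd': node 14→15
i=36 'a': node 15→16
i=37 'd': node 16→17
i=38 'c': node 17→18  → match P3@[33:38],P4@[35:38]
i=39 'd': node 18→8 ·f
i=40 'd': node 8→8 ·f
i=41 'a': node 8→9
i=42 'd': node 9→19
i=43 'a': node 19→9 ·f
i=44 'a': node 9→10
i=45 'b': node 10→11
i=46 'a': node 11→12
i=47 'c': node 12→13  → match P2@[42:47]
i=48 'd': node 13→8 ·f
i=49 'a': node 8→9
i=50 'c': node 9→1 ·f

Matches: [[5,2],[9,0],[16,0],[22,3],[22,4],[29,4],[30,0],[38,3],[38,4],[47,2]]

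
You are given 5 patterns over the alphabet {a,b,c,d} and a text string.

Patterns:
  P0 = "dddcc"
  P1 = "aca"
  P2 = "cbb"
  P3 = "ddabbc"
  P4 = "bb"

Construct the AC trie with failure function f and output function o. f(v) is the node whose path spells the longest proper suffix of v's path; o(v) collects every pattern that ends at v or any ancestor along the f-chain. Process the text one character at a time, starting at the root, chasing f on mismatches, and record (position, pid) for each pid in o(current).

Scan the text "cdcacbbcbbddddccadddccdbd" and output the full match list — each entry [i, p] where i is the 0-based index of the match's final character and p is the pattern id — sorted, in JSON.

Build:
Trie nodes:
  0='ε' goto a→6 b→16 c→9 d→1
  1='d' goto d→2
  2='dd' goto a→12 d→3
  3='ddd' goto c→4
  4='dddc' goto c→5
  5='dddcc' goto ·  [P0 ends]
  6='a' goto c→7
  7='ac' goto a→8
  8='aca' goto ·  [P1 ends]
  9='c' goto b→10
  10='cb' goto b→11
  11='cbb' goto ·  [P2 ends]
  12='dda' goto b→13
  13='ddab' goto b→14
  14='ddabb' goto c→15
  15='ddabbc' goto ·  [P3 ends]
  16='b' goto b→17
  17='bb' goto ·  [P4 ends]

BFS fail/out derivation:
  n1('d'): parent n0 fail=0; on 'd' 0 → fail=0;  out ∅∪∅=∅
  n6('a'): parent n0 fail=0; on 'a' 0 → fail=0;  out ∅∪∅=∅
  n9('c'): parent n0 fail=0; on 'c' 0 → fail=0;  out ∅∪∅=∅
  n16('b'): parent n0 fail=0; on 'b' 0 → fail=0;  out ∅∪∅=∅
  n2('dd'): parent n1 fail=0; on 'd' 0 → fail=1;  out ∅∪∅=∅
  n7('ac'): parent n6 fail=0; on 'c' 0 → fail=9;  out ∅∪∅=∅
  n10('cb'): parent n9 fail=0; on 'b' 0 → fail=16;  out ∅∪∅=∅
  n17('bb'): parent n16 fail=0; on 'b' 0 → fail=16;  out {4}∪∅={4}
  n3('ddd'): parent n2 fail=1; on 'd' 1 → fail=2;  out ∅∪∅=∅
  n8('aca'): parent n7 fail=9; on 'a' 9→0 → fail=6;  out {1}∪∅={1}
  n11('cbb'): parent n10 fail=16; on 'b' 16 → fail=17;  out {2}∪{4}={2,4}
  n12('dda'): parent n2 fail=1; on 'a' 1→0 → fail=6;  out ∅∪∅=∅
  n4('dddc'): parent n3 fail=2; on 'c' 2→1→0 → fail=9;  out ∅∪∅=∅
  n13('ddab'): parent n12 fail=6; on 'b' 6→0 → fail=16;  out ∅∪∅=∅
  n5('dddcc'): parent n4 fail=9; on 'c' 9→0 → fail=9;  out {0}∪∅={0}
  n14('ddabb'): parent n13 fail=16; on 'b' 16 → fail=17;  out ∅∪{4}={4}
  n15('ddabbc'): parent n14 fail=17; on 'c' 17→16→0 → fail=9;  out {3}∪∅={3}

Run:
pos 0 'c': at 9
pos 1 'd': at 1 ·f
pos 2 'c': at 9 ·f
pos 3 'a': at 6 ·f
pos 4 'c': at 7
pos 5 'b': at 10 ·f
pos 6 'b': at 11  emit P2@[4:6],P4@[5:6]
pos 7 'c': at 9 ·f
pos 8 'b': at 10
pos 9 'b': at 11  emit P2@[7:9],P4@[8:9]
pos 10 'd': at 1 ·f
pos 11 'd': at 2
pos 12 'd': at 3
pos 13 'd': at 3 ·f
pos 14 'c': at 4
pos 15 'c': at 5  emit P0@[11:15]
pos 16 'a': at 6 ·f
pos 17 'd': at 1 ·f
pos 18 'd': at 2
pos 19 'd': at 3
pos 20 'c': at 4
pos 21 'c': at 5  emit P0@[17:21]
pos 22 'd': at 1 ·f
pos 23 'b': at 16 ·f
pos 24 'd': at 1 ·f

Result: [[6,2],[6,4],[9,2],[9,4],[15,0],[21,0]]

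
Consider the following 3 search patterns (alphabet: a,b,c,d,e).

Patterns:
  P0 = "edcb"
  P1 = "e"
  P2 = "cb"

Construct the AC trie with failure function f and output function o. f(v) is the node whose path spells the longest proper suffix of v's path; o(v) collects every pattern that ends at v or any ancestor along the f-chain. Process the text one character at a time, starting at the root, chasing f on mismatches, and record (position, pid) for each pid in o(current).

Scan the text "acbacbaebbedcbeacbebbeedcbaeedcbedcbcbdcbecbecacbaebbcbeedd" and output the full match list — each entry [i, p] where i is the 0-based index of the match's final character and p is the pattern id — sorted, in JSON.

Construct AC machine:
Trie (insert patterns):
  0='ε' goto c→5 e→1
  1='e' goto d→2  [P1 ends]
  2='ed' goto c→3
  3='edc' goto b→4
  4='edcb' goto ·  [P0 ends]
  5='c' goto b→6
  6='cb' goto ·  [P2 ends]

Failure links (BFS by depth):
  n1('e'): parent n0 fail=0; on 'e' 0 → fail=0;  out {1}∪∅={1}
  n5('c'): parent n0 fail=0; on 'c' 0 → fail=0;  out ∅∪∅=∅
  n2('ed'): parent n1 fail=0; on 'd' 0 → fail=0;  out ∅∪∅=∅
  n6('cb'): parent n5 fail=0; on 'b' 0 → fail=0;  out {2}∪∅={2}
  n3('edc'): parent n2 fail=0; on 'c' 0 → fail=5;  out ∅∪∅=∅
  n4('edcb'): parent n3 fail=5; on 'b' 5 → fail=6;  out {0}∪{2}={0,2}

Run:
[0] read 'a'  n0⇒n0
[1] read 'c'  n0⇒n5
[2] read 'b'  n5⇒n6  emit P2@[1:2]
[3] read 'a'  n6⇒n0 (via fail)
[4] read 'c'  n0⇒n5
[5] read 'b'  n5⇒n6  emit P2@[4:5]
[6] read 'a'  n6⇒n0 (via fail)
[7] read 'e'  n0⇒n1  emit P1@[7:7]
[8] read 'b'  n1⇒n0 (via fail)
[9] read 'b'  n0⇒n0
[10] read 'e'  n0⇒n1  emit P1@[10:10]
[11] read 'd'  n1⇒n2
[12] read 'c'  n2⇒n3
[13] read 'b'  n3⇒n4  emit P0@[10:13],P2@[12:13]
[14] read 'e'  n4⇒n1 (via fail)  emit P1@[14:14]
[15] read 'a'  n1⇒n0 (via fail)
[16] read 'c'  n0⇒n5
[17] read 'b'  n5⇒n6  emit P2@[16:17]
[18] read 'e'  n6⇒n1 (via fail)  emit P1@[18:18]
[19] read 'b'  n1⇒n0 (via fail)
[20] read 'b'  n0⇒n0
[21] read 'e'  n0⇒n1  emit P1@[21:21]
[22] read 'e'  n1⇒n1 (via fail)  emit P1@[22:22]
[23] read 'd'  n1⇒n2
[24] read 'c'  n2⇒n3
[25] read 'b'  n3⇒n4  emit P0@[22:25],P2@[24:25]
[26] read 'a'  n4⇒n0 (via fail)
[27] read 'e'  n0⇒n1  emit P1@[27:27]
[28] read 'e'  n1⇒n1 (via fail)  emit P1@[28:28]
[29] read 'd'  n1⇒n2
[30] read 'c'  n2⇒n3
[31] read 'b'  n3⇒n4  emit P0@[28:31],P2@[30:31]
[32] read 'e'  n4⇒n1 (via fail)  emit P1@[32:32]
[33] read 'd'  n1⇒n2
[34] read 'c'  n2⇒n3
[35] read 'b'  n3⇒n4  emit P0@[32:35],P2@[34:35]
[36] read 'c'  n4⇒n5 (via fail)
[37] read 'b'  n5⇒n6  emit P2@[36:37]
[38] read 'd'  n6⇒n0 (via fail)
[39] read 'c'  n0⇒n5
[40] read 'b'  n5⇒n6  emit P2@[39:40]
[41] read 'e'  n6⇒n1 (via fail)  emit P1@[41:41]
[42] read 'c'  n1⇒n5 (via fail)
[43] read 'b'  n5⇒n6  emit P2@[42:43]
[44] read 'e'  n6⇒n1 (via fail)  emit P1@[44:44]
[45] read 'c'  n1⇒n5 (via fail)
[46] read 'a'  n5⇒n0 (via fail)
[47] read 'c'  n0⇒n5
[48] read 'b'  n5⇒n6  emit P2@[47:48]
[49] read 'a'  n6⇒n0 (via fail)
[50] read 'e'  n0⇒n1  emit P1@[50:50]
[51] read 'b'  n1⇒n0 (via fail)
[52] read 'b'  n0⇒n0
[53] read 'c'  n0⇒n5
[54] read 'b'  n5⇒n6  emit P2@[53:54]
[55] read 'e'  n6⇒n1 (via fail)  emit P1@[55:55]
[56] read 'e'  n1⇒n1 (via fail)  emit P1@[56:56]
[57] read 'd'  n1⇒n2
[58] read 'd'  n2⇒n0 (via fail)

Matches: [[2,2],[5,2],[7,1],[10,1],[13,0],[13,2],[14,1],[17,2],[18,1],[21,1],[22,1],[25,0],[25,2],[27,1],[28,1],[31,0],[31,2],[32,1],[35,0],[35,2],[37,2],[40,2],[41,1],[43,2],[44,1],[48,2],[50,1],[54,2],[55,1],[56,1]]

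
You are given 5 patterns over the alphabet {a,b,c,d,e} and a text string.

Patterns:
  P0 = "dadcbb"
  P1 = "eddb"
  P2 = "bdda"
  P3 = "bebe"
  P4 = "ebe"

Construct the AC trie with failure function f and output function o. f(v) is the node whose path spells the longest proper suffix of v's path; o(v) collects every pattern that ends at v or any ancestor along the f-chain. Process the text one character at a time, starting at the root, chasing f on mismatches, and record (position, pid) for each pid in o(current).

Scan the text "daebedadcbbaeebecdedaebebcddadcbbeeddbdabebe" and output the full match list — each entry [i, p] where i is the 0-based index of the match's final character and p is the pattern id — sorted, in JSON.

Build automaton:
Trie nodes:
  n0 'ε': b→11 d→1 e→7
  n1 'd': a→2
  n2 'da': d→3
  n3 'dad': c→4
  n4 'dadc': b→5
  n5 'dadcb': b→6
  n6 'dadcbb': ·  ←P0
  n7 'e': b→18 d→8
  n8 'ed': d→9
  n9 'edd': b→10
  n10 'eddb': ·  ←P1
  n11 'b': d→12 e→15
  n12 'bd': d→13
  n13 'bdd': a→14
  n14 'bdda': ·  ←P2
  n15 'be': b→16
  n16 'beb': e→17
  n17 'bebe': ·  ←P3
  n18 'eb': e→19
  n19 'ebe': ·  ←P4

Failure links (BFS by depth):
  n1('d'): parent n0 fail=0; on 'd' 0 → fail=0;  out ∅∪∅=∅
  n7('e'): parent n0 fail=0; on 'e' 0 → fail=0;  out ∅∪∅=∅
  n11('b'): parent n0 fail=0; on 'b' 0 → fail=0;  out ∅∪∅=∅
  n2('da'): parent n1 fail=0; on 'a' 0 → fail=0;  out ∅∪∅=∅
  n8('ed'): parent n7 fail=0; on 'd' 0 → fail=1;  out ∅∪∅=∅
  n12('bd'): parent n11 fail=0; on 'd' 0 → fail=1;  out ∅∪∅=∅
  n15('be'): parent n11 fail=0; on 'e' 0 → fail=7;  out ∅∪∅=∅
  n18('eb'): parent n7 fail=0; on 'b' 0 → fail=11;  out ∅∪∅=∅
  n3('dad'): parent n2 fail=0; on 'd' 0 → fail=1;  out ∅∪∅=∅
  n9('edd'): parent n8 fail=1; on 'd' 1→0 → fail=1;  out ∅∪∅=∅
  n13('bdd'): parent n12 fail=1; on 'd' 1→0 → fail=1;  out ∅∪∅=∅
  n16('beb'): parent n15 fail=7; on 'b' 7 → fail=18;  out ∅∪∅=∅
  n19('ebe'): parent n18 fail=11; on 'e' 11 → fail=15;  out {4}∪∅={4}
  n4('dadc'): parent n3 fail=1; on 'c' 1→0 → fail=0;  out ∅∪∅=∅
  n10('eddb'): parent n9 fail=1; on 'b' 1→0 → fail=11;  out {1}∪∅={1}
  n14('bdda'): parent n13 fail=1; on 'a' 1 → fail=2;  out {2}∪∅={2}
  n17('bebe'): parent n16 fail=18; on 'e' 18 → fail=19;  out {3}∪{4}={3,4}
  n5('dadcb'): parent n4 fail=0; on 'b' 0 → fail=11;  out ∅∪∅=∅
  n6('dadcbb'): parent n5 fail=11; on 'b' 11→0 → fail=11;  out {0}∪∅={0}

Scan:
[0] read 'd'  n0⇒n1
[1] read 'a'  n1⇒n2
[2] read 'e'  n2⇒n7 (fail-walked)
[3] read 'b'  n7⇒n18
[4] read 'e'  n18⇒n19  emit P4@[2:4]
[5] read 'd'  n19⇒n8 (fail-walked)
[6] read 'a'  n8⇒n2 (fail-walked)
[7] read 'd'  n2⇒n3
[8] read 'c'  n3⇒n4
[9] read 'b'  n4⇒n5
[10] read 'b'  n5⇒n6  emit P0@[5:10]
[11] read 'a'  n6⇒n0 (fail-walked)
[12] read 'e'  n0⇒n7
[13] read 'e'  n7⇒n7 (fail-walked)
[14] read 'b'  n7⇒n18
[15] read 'e'  n18⇒n19  emit P4@[13:15]
[16] read 'c'  n19⇒n0 (fail-walked)
[17] read 'd'  n0⇒n1
[18] read 'e'  n1⇒n7 (fail-walked)
[19] read 'd'  n7⇒n8
[20] read 'a'  n8⇒n2 (fail-walked)
[21] read 'e'  n2⇒n7 (fail-walked)
[22] read 'b'  n7⇒n18
[23] read 'e'  n18⇒n19  emit P4@[21:23]
[24] read 'b'  n19⇒n16 (fail-walked)
[25] read 'c'  n16⇒n0 (fail-walked)
[26] read 'd'  n0⇒n1
[27] read 'd'  n1⇒n1 (fail-walked)
[28] read 'a'  n1⇒n2
[29] read 'd'  n2⇒n3
[30] read 'c'  n3⇒n4
[31] read 'b'  n4⇒n5
[32] read 'b'  n5⇒n6  emit P0@[27:32]
[33] read 'e'  n6⇒n15 (fail-walked)
[34] read 'e'  n15⇒n7 (fail-walked)
[35] read 'd'  n7⇒n8
[36] read 'd'  n8⇒n9
[37] read 'b'  n9⇒n10  emit P1@[34:37]
[38] read 'd'  n10⇒n12 (fail-walked)
[39] read 'a'  n12⇒n2 (fail-walked)
[40] read 'b'  n2⇒n11 (fail-walked)
[41] read 'e'  n11⇒n15
[42] read 'b'  n15⇒n16
[43] read 'e'  n16⇒n17  emit P3@[40:43],P4@[41:43]

Result: [[4,4],[10,0],[15,4],[23,4],[32,0],[37,1],[43,3],[43,4]]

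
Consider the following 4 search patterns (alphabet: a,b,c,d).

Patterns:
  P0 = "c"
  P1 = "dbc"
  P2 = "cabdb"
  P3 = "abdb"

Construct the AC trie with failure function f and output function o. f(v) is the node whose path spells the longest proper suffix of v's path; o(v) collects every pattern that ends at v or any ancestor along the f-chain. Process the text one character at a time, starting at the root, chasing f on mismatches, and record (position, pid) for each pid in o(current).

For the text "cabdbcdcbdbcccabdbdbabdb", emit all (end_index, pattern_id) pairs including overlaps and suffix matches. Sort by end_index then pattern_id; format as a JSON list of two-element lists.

Build automaton:
Trie nodes:
  n0 'ε': a→9 c→1 d→2
  n1 'c': a→5  ←P0
  n2 'd': b→3
  n3 'db': c→4
  n4 'dbc': ·  ←P1
  n5 'ca': b→6
  n6 'cab': d→7
  n7 'cabd': b→8
  n8 'cabdb': ·  ←P2
  n9 'a': b→10
  n10 'ab': d→11
  n11 'abd': b→12
  n12 'abdb': ·  ←P3

BFS fail/out derivation:
  n1('c'): parent n0 fail=0; on 'c' 0 → fail=0;  out {0}∪∅={0}
  n2('d'): parent n0 fail=0; on 'd' 0 → fail=0;  out ∅∪∅=∅
  n9('a'): parent n0 fail=0; on 'a' 0 → fail=0;  out ∅∪∅=∅
  n3('db'): parent n2 fail=0; on 'b' 0 → fail=0;  out ∅∪∅=∅
  n5('ca'): parent n1 fail=0; on 'a' 0 → fail=9;  out ∅∪∅=∅
  n10('ab'): parent n9 fail=0; on 'b' 0 → fail=0;  out ∅∪∅=∅
  n4('dbc'): parent n3 fail=0; on 'c' 0 → fail=1;  out {1}∪{0}={0,1}
  n6('cab'): parent n5 fail=9; on 'b' 9 → fail=10;  out ∅∪∅=∅
  n11('abd'): parent n10 fail=0; on 'd' 0 → fail=2;  out ∅∪∅=∅
  n7('cabd'): parent n6 fail=10; on 'd' 10 → fail=11;  out ∅∪∅=∅
  n12('abdb'): parent n11 fail=2; on 'b' 2 → fail=3;  out {3}∪∅={3}
  n8('cabdb'): parent n7 fail=11; on 'b' 11 → fail=12;  out {2}∪{3}={2,3}

Run:
pos 0 'c': at 1  → match P0@[0:0]
pos 1 'a': at 5
pos 2 'b': at 6
pos 3 'd': at 7
pos 4 'b': at 8  → match P2@[0:4],P3@[1:4]
pos 5 'c': at 4 (fail-walked)  → match P0@[5:5],P1@[3:5]
pos 6 'd': at 2 (fail-walked)
pos 7 'c': at 1 (fail-walked)  → match P0@[7:7]
pos 8 'b': at 0 (fail-walked)
pos 9 'd': at 2
pos 10 'b': at 3
pos 11 'c': at 4  → match P0@[11:11],P1@[9:11]
pos 12 'c': at 1 (fail-walked)  → match P0@[12:12]
pos 13 'c': at 1 (fail-walked)  → match P0@[13:13]
pos 14 'a': at 5
pos 15 'b': at 6
pos 16 'd': at 7
pos 17 'b': at 8  → match P2@[13:17],P3@[14:17]
pos 18 'd': at 2 (fail-walked)
pos 19 'b': at 3
pos 20 'a': at 9 (fail-walked)
pos 21 'b': at 10
pos 22 'd': at 11
pos 23 'b': at 12  → match P3@[20:23]

All matches (sorted): [[0,0],[4,2],[4,3],[5,0],[5,1],[7,0],[11,0],[11,1],[12,0],[13,0],[17,2],[17,3],[23,3]]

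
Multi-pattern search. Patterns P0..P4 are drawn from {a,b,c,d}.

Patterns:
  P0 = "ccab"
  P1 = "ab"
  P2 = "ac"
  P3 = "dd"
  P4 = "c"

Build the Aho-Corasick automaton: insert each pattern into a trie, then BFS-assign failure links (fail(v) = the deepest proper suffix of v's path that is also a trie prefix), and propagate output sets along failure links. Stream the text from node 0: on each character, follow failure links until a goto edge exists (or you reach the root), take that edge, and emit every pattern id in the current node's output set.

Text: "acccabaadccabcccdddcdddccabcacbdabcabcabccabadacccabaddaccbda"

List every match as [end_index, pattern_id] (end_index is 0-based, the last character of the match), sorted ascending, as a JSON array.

Construct AC machine:
Trie nodes:
  0='ε' goto a→5 c→1 d→8
  1='c' goto c→2  [P4 ends]
  2='cc' goto a→3
  3='cca' goto b→4
  4='ccab' goto ·  [P0 ends]
  5='a' goto b→6 c→7
  6='ab' goto ·  [P1 ends]
  7='ac' goto ·  [P2 ends]
  8='d' goto d→9
  9='dd' goto ·  [P3 ends]

Failure links (BFS by depth):
  n1('c'): parent n0 fail=0; on 'c' 0 → fail=0;  out {4}∪∅={4}
  n5('a'): parent n0 fail=0; on 'a' 0 → fail=0;  out ∅∪∅=∅
  n8('d'): parent n0 fail=0; on 'd' 0 → fail=0;  out ∅∪∅=∅
  n2('cc'): parent n1 fail=0; on 'c' 0 → fail=1;  out ∅∪{4}={4}
  n6('ab'): parent n5 fail=0; on 'b' 0 → fail=0;  out {1}∪∅={1}
  n7('ac'): parent n5 fail=0; on 'c' 0 → fail=1;  out {2}∪{4}={2,4}
  n9('dd'): parent n8 fail=0; on 'd' 0 → fail=8;  out {3}∪∅={3}
  n3('cca'): parent n2 fail=1; on 'a' 1→0 → fail=5;  out ∅∪∅=∅
  n4('ccab'): parent n3 fail=5; on 'b' 5 → fail=6;  out {0}∪{1}={0,1}

Scan:
[0] read 'a'  n0⇒n5
[1] read 'c'  n5⇒n7  emit P2@[0:1],P4@[1:1]
[2] read 'c'  n7⇒n2 (via fail)  emit P4@[2:2]
[3] read 'c'  n2⇒n2 (via fail)  emit P4@[3:3]
[4] read 'a'  n2⇒n3
[5] read 'b'  n3⇒n4  emit P0@[2:5],P1@[4:5]
[6] read 'a'  n4⇒n5 (via fail)
[7] read 'a'  n5⇒n5 (via fail)
[8] read 'd'  n5⇒n8 (via fail)
[9] read 'c'  n8⇒n1 (via fail)  emit P4@[9:9]
[10] read 'c'  n1⇒n2  emit P4@[10:10]
[11] read 'a'  n2⇒n3
[12] read 'b'  n3⇒n4  emit P0@[9:12],P1@[11:12]
[13] read 'c'  n4⇒n1 (via fail)  emit P4@[13:13]
[14] read 'c'  n1⇒n2  emit P4@[14:14]
[15] read 'c'  n2⇒n2 (via fail)  emit P4@[15:15]
[16] read 'd'  n2⇒n8 (via fail)
[17] read 'd'  n8⇒n9  emit P3@[16:17]
[18] read 'd'  n9⇒n9 (via fail)  emit P3@[17:18]
[19] read 'c'  n9⇒n1 (via fail)  emit P4@[19:19]
[20] read 'd'  n1⇒n8 (via fail)
[21] read 'd'  n8⇒n9  emit P3@[20:21]
[22] read 'd'  n9⇒n9 (via fail)  emit P3@[21:22]
[23] read 'c'  n9⇒n1 (via fail)  emit P4@[23:23]
[24] read 'c'  n1⇒n2  emit P4@[24:24]
[25] read 'a'  n2⇒n3
[26] read 'b'  n3⇒n4  emit P0@[23:26],P1@[25:26]
[27] read 'c'  n4⇒n1 (via fail)  emit P4@[27:27]
[28] read 'a'  n1⇒n5 (via fail)
[29] read 'c'  n5⇒n7  emit P2@[28:29],P4@[29:29]
[30] read 'b'  n7⇒n0 (via fail)
[31] read 'd'  n0⇒n8
[32] read 'a'  n8⇒n5 (via fail)
[33] read 'b'  n5⇒n6  emit P1@[32:33]
[34] read 'c'  n6⇒n1 (via fail)  emit P4@[34:34]
[35] read 'a'  n1⇒n5 (via fail)
[36] read 'b'  n5⇒n6  emit P1@[35:36]
[37] read 'c'  n6⇒n1 (via fail)  emit P4@[37:37]
[38] read 'a'  n1⇒n5 (via fail)
[39] read 'b'  n5⇒n6  emit P1@[38:39]
[40] read 'c'  n6⇒n1 (via fail)  emit P4@[40:40]
[41] read 'c'  n1⇒n2  emit P4@[41:41]
[42] read 'a'  n2⇒n3
[43] read 'b'  n3⇒n4  emit P0@[40:43],P1@[42:43]
[44] read 'a'  n4⇒n5 (via fail)
[45] read 'd'  n5⇒n8 (via fail)
[46] read 'a'  n8⇒n5 (via fail)
[47] read 'c'  n5⇒n7  emit P2@[46:47],P4@[47:47]
[48] read 'c'  n7⇒n2 (via fail)  emit P4@[48:48]
[49] read 'c'  n2⇒n2 (via fail)  emit P4@[49:49]
[50] read 'a'  n2⇒n3
[51] read 'b'  n3⇒n4  emit P0@[48:51],P1@[50:51]
[52] read 'a'  n4⇒n5 (via fail)
[53] read 'd'  n5⇒n8 (via fail)
[54] read 'd'  n8⇒n9  emit P3@[53:54]
[55] read 'a'  n9⇒n5 (via fail)
[56] read 'c'  n5⇒n7  emit P2@[55:56],P4@[56:56]
[57] read 'c'  n7⇒n2 (via fail)  emit P4@[57:57]
[58] read 'b'  n2⇒n0 (via fail)
[59] read 'd'  n0⇒n8
[60] read 'a'  n8⇒n5 (via fail)

Result: [[1,2],[1,4],[2,4],[3,4],[5,0],[5,1],[9,4],[10,4],[12,0],[12,1],[13,4],[14,4],[15,4],[17,3],[18,3],[19,4],[21,3],[22,3],[23,4],[24,4],[26,0],[26,1],[27,4],[29,2],[29,4],[33,1],[34,4],[36,1],[37,4],[39,1],[40,4],[41,4],[43,0],[43,1],[47,2],[47,4],[48,4],[49,4],[51,0],[51,1],[54,3],[56,2],[56,4],[57,4]]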